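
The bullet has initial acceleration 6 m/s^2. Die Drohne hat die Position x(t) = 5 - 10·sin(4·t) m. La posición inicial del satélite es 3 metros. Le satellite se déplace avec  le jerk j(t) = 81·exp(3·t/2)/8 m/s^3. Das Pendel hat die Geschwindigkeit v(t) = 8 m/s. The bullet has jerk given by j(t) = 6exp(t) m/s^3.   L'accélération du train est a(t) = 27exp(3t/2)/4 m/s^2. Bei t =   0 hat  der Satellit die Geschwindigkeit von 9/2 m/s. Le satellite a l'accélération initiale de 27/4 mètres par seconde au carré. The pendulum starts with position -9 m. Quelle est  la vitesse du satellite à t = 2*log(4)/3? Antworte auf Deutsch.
Ausgehend von dem Ruck j(t) = 81·exp(3·t/2)/8, nehmen wir 2 Integrale. Das Integral von dem Ruck, mit a(0) = 27/4, ergibt die Beschleunigung: a(t) = 27·exp(3·t/2)/4. Mit ∫a(t)dt und Anwendung von v(0) = 9/2, finden wir v(t) = 9·exp(3·t/2)/2. Wir haben die Geschwindigkeit v(t) = 9·exp(3·t/2)/2. Durch Einsetzen von t = 2*log(4)/3: v(2*log(4)/3) = 18.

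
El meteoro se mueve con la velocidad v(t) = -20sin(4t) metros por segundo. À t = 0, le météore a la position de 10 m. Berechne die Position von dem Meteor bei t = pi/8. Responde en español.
Partiendo de la velocidad v(t) = -20·sin(4·t), tomamos 1 antiderivada. La antiderivada de la velocidad, con x(0) = 10, da la posición: x(t) = 5·cos(4·t) + 5. Usando x(t) = 5·cos(4·t) + 5 y sustituyendo t = pi/8, encontramos x = 5.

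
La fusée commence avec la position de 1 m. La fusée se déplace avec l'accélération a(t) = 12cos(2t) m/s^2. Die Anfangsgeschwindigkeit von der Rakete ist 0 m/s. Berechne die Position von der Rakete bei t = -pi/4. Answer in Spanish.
Debemos encontrar la antiderivada de nuestra ecuación de la aceleración a(t) = 12·cos(2·t) 2 veces. Integrando la aceleración y usando la condición inicial v(0) = 0, obtenemos v(t) = 6·sin(2·t). La integral de la velocidad, con x(0) = 1, da la posición: x(t) = 4 - 3·cos(2·t). Tenemos la posición x(t) = 4 - 3·cos(2·t). Sustituyendo t = -pi/4: x(-pi/4) = 4.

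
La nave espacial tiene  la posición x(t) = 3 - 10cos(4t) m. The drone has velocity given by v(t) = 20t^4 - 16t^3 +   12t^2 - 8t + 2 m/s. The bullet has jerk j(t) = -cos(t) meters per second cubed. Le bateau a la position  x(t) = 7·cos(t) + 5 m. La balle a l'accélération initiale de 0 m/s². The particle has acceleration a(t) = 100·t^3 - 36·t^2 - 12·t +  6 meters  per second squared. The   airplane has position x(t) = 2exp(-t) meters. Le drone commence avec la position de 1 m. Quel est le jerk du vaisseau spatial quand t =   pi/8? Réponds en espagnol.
Debemos derivar nuestra ecuación de la posición x(t) = 3 - 10·cos(4·t) 3 veces. La derivada de la posición da la velocidad: v(t) = 40·sin(4·t). Tomando d/dt de v(t), encontramos a(t) = 160·cos(4·t). Tomando d/dt de a(t), encontramos j(t) = -640·sin(4·t). Usando j(t) = -640·sin(4·t) y sustituyendo t = pi/8, encontramos j = -640.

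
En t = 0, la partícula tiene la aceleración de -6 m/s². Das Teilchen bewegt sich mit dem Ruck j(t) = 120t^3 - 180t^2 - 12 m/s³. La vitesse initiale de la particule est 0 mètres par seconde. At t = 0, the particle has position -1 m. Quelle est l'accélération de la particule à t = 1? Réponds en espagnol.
Debemos encontrar la antiderivada de nuestra ecuación de la sacudida j(t) = 120·t^3 - 180·t^2 - 12 1 vez. Integrando la sacudida y usando la condición inicial a(0) = -6, obtenemos a(t) = 30·t^4 - 60·t^3 - 12·t - 6. Usando a(t) = 30·t^4 - 60·t^3 - 12·t - 6 y sustituyendo t = 1, encontramos a = -48.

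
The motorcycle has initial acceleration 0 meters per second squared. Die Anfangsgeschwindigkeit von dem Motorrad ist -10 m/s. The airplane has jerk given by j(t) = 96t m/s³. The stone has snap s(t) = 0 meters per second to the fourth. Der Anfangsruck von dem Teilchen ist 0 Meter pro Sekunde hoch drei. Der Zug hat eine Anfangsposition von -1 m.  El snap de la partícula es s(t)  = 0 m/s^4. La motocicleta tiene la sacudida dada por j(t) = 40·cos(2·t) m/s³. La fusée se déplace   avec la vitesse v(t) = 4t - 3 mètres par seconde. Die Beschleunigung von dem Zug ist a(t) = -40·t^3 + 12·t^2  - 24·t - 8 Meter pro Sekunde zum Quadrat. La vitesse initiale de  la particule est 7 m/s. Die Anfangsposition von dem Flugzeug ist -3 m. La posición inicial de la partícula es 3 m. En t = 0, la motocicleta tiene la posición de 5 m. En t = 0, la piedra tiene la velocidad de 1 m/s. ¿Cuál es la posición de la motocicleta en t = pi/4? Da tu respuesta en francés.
Pour résoudre ceci, nous devons prendre 3 intégrales de notre équation du jerk j(t) = 40·cos(2·t). La primitive du jerk est l'accélération. En utilisant a(0) = 0, nous obtenons a(t) = 20·sin(2·t). En intégrant l'accélération et en utilisant la condition initiale v(0) = -10, nous obtenons v(t) = -10·cos(2·t). L'intégrale de la vitesse, avec x(0) = 5, donne la position: x(t) = 5 - 5·sin(2·t). En utilisant x(t) = 5 - 5·sin(2·t) et en substituant t = pi/4, nous trouvons x = 0.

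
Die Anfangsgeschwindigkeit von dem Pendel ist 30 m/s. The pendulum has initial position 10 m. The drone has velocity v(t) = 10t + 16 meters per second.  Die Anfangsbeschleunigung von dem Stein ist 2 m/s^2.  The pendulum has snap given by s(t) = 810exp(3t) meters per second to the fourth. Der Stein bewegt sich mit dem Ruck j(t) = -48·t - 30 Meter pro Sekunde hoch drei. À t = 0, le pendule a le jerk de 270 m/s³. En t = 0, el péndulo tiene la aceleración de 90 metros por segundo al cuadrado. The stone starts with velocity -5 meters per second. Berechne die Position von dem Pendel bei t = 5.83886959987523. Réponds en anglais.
Starting from snap s(t) = 810·exp(3·t), we take 4 antiderivatives. The integral of snap is jerk. Using j(0) = 270, we get j(t) = 270·exp(3·t). The integral of jerk, with a(0) = 90, gives acceleration: a(t) = 90·exp(3·t). Finding the integral of a(t) and using v(0) = 30: v(t) = 30·exp(3·t). The antiderivative of velocity is position. Using x(0) = 10, we get x(t) = 10·exp(3·t). Using x(t) = 10·exp(3·t) and substituting t = 5.83886959987523, we find x = 404917496.761892.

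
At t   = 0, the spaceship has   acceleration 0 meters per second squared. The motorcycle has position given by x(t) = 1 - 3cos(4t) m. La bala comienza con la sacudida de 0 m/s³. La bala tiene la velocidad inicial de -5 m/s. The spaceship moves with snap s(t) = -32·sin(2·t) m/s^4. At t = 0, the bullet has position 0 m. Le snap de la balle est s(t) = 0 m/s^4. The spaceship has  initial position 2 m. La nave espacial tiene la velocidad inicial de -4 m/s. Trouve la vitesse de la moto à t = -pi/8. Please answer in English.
To solve this, we need to take 1 derivative of our position equation x(t) = 1 - 3·cos(4·t). The derivative of position gives velocity: v(t) = 12·sin(4·t). Using v(t) = 12·sin(4·t) and substituting t = -pi/8, we find v = -12.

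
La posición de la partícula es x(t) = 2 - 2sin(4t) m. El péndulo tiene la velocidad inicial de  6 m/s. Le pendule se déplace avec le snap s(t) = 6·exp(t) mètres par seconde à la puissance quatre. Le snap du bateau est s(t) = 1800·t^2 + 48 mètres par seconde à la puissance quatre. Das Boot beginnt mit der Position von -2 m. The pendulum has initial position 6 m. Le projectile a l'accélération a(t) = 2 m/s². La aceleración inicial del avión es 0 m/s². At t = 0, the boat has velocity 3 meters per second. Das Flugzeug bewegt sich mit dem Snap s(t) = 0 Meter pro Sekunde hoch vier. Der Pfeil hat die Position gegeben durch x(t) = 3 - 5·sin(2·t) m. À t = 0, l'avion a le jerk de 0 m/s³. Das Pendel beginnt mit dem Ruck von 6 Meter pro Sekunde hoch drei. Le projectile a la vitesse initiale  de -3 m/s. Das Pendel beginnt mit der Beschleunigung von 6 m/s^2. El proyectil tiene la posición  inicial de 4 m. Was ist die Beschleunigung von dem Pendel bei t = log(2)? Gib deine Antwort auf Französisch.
En partant du snap s(t) = 6·exp(t), nous prenons 2 intégrales. L'intégrale du snap, avec j(0) = 6, donne le jerk: j(t) = 6·exp(t). En prenant ∫j(t)dt et en appliquant a(0) = 6, nous trouvons a(t) = 6·exp(t). En utilisant a(t) = 6·exp(t) et en substituant t = log(2), nous trouvons a = 12.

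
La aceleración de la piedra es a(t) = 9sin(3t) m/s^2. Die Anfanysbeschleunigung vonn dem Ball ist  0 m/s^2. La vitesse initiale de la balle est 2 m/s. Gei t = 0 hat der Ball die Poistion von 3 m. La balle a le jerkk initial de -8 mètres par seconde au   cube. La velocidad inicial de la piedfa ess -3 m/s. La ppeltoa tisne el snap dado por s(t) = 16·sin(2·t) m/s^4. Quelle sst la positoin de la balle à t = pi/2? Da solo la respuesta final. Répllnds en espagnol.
x(pi/2) = 3.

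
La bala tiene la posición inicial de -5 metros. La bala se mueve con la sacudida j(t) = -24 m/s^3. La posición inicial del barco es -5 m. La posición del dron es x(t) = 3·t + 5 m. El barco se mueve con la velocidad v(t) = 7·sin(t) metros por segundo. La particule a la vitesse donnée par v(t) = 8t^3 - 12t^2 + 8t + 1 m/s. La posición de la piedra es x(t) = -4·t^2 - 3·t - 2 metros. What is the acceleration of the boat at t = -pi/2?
We must differentiate our velocity equation v(t) = 7·sin(t) 1 time. The derivative of velocity gives acceleration: a(t) = 7·cos(t). From the given acceleration equation a(t) = 7·cos(t), we substitute t = -pi/2 to get a = 0.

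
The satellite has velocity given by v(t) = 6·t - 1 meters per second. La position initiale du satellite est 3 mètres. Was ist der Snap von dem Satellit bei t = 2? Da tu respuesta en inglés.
To solve this, we need to take 3 derivatives of our velocity equation v(t) = 6·t - 1. Differentiating velocity, we get acceleration: a(t) = 6. Taking d/dt of a(t), we find j(t) = 0. Differentiating jerk, we get snap: s(t) = 0. We have snap s(t) = 0. Substituting t = 2: s(2) = 0.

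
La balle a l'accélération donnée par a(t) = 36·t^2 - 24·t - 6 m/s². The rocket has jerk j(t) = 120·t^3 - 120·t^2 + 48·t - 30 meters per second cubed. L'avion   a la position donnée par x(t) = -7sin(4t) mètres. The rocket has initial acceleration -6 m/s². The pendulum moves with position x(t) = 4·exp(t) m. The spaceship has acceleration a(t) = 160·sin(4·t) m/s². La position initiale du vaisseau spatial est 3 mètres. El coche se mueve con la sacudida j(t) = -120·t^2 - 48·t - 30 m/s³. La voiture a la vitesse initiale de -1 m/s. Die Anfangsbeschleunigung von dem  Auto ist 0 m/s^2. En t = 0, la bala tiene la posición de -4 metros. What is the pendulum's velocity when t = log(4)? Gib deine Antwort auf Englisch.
To solve this, we need to take 1 derivative of our position equation x(t) = 4·exp(t). Taking d/dt of x(t), we find v(t) = 4·exp(t). From the given velocity equation v(t) = 4·exp(t), we substitute t = log(4) to get v = 16.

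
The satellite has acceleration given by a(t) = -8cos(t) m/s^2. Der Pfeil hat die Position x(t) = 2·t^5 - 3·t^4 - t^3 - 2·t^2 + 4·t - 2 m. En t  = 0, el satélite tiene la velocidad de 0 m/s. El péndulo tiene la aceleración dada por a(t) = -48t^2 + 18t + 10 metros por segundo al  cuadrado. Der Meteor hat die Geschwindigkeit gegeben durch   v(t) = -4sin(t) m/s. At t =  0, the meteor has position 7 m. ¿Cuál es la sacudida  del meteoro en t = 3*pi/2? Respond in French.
Pour résoudre ceci, nous devons prendre 2 dérivées de notre équation de la vitesse v(t) = -4·sin(t). En dérivant la vitesse, nous obtenons l'accélération: a(t) = -4·cos(t). En dérivant l'accélération, nous obtenons le jerk: j(t) = 4·sin(t). De l'équation du jerk j(t) = 4·sin(t), nous substituons t = 3*pi/2 pour obtenir j = -4.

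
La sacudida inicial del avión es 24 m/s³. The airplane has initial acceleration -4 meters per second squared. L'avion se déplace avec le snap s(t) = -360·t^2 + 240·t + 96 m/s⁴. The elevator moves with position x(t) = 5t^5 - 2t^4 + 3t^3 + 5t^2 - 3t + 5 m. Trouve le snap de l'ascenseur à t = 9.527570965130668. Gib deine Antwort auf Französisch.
En partant de la position x(t) = 5·t^5 - 2·t^4 + 3·t^3 + 5·t^2 - 3·t + 5, nous prenons 4 dérivées. En prenant d/dt de x(t), nous trouvons v(t) = 25·t^4 - 8·t^3 + 9·t^2 + 10·t - 3. En dérivant la vitesse, nous obtenons l'accélération: a(t) = 100·t^3 - 24·t^2 + 18·t + 10. En prenant d/dt de a(t), nous trouvons j(t) = 300·t^2 - 48·t + 18. La dérivée du jerk donne le snap: s(t) = 600·t - 48. En utilisant s(t) = 600·t - 48 et en substituant t = 9.527570965130668, nous trouvons s = 5668.54257907840.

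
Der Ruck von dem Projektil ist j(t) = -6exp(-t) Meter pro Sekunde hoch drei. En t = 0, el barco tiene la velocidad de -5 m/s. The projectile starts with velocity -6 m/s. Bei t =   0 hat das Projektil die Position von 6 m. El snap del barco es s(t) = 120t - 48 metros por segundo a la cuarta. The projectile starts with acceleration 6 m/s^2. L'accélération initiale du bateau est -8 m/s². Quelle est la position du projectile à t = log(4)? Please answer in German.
Um dies zu lösen, müssen wir 3 Integrale unserer Gleichung für den Ruck j(t) = -6·exp(-t) finden. Die Stammfunktion von dem Ruck, mit a(0) = 6, ergibt die Beschleunigung: a(t) = 6·exp(-t). Das Integral von der Beschleunigung, mit v(0) = -6, ergibt die Geschwindigkeit: v(t) = -6·exp(-t). Mit ∫v(t)dt und Anwendung von x(0) = 6, finden wir x(t) = 6·exp(-t). Aus der Gleichung für die Position x(t) = 6·exp(-t), setzen wir t = log(4) ein und erhalten x = 3/2.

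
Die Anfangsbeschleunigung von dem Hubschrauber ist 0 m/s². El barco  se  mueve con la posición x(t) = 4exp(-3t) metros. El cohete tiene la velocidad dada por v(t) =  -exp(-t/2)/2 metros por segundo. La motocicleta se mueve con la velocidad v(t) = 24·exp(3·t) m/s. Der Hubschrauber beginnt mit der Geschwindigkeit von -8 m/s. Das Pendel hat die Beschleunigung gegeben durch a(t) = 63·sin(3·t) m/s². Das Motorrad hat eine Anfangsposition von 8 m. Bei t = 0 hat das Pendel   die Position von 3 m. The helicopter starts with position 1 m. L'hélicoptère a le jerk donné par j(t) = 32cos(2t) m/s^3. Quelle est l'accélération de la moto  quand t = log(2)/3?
En partant de la vitesse v(t) = 24·exp(3·t), nous prenons 1 dérivée. La dérivée de la vitesse donne l'accélération: a(t) = 72·exp(3·t). De l'équation de l'accélération a(t) = 72·exp(3·t), nous substituons t = log(2)/3 pour obtenir a = 144.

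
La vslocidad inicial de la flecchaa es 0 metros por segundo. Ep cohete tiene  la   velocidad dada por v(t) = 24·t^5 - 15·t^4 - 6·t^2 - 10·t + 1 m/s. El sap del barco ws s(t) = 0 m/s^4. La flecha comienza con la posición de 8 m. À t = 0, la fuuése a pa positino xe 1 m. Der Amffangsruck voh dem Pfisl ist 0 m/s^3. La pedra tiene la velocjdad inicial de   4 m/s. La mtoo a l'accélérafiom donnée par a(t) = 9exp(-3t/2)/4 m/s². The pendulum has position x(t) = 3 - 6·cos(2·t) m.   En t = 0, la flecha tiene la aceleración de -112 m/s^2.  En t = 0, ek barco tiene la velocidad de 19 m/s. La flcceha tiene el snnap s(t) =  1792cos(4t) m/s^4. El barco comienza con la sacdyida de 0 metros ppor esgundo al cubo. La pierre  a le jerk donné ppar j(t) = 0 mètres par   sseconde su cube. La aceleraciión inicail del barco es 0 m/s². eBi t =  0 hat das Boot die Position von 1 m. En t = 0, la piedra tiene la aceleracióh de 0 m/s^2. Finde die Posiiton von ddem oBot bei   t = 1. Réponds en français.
Nous devons trouver l'intégrale de notre équation du snap s(t) = 0 4 fois. En prenant ∫s(t)dt et en appliquant j(0) = 0, nous trouvons j(t) = 0. En prenant ∫j(t)dt et en appliquant a(0) = 0, nous trouvons a(t) = 0. En intégrant l'accélération et en utilisant la condition initiale v(0) = 19, nous obtenons v(t) = 19. En prenant ∫v(t)dt et en appliquant x(0) = 1, nous trouvons x(t) = 19·t + 1. De l'équation de la position x(t) = 19·t + 1, nous substituons t = 1 pour obtenir x = 20.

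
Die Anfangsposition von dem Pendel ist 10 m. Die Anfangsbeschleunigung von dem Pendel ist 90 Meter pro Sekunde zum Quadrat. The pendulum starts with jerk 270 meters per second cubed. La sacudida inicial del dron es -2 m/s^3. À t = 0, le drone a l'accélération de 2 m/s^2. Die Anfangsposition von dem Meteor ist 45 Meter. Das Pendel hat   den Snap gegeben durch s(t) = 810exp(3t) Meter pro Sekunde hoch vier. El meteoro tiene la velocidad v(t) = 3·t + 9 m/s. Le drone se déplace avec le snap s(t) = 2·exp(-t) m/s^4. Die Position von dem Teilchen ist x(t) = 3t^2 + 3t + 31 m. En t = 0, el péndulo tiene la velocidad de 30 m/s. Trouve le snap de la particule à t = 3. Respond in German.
Ausgehend von der Position x(t) = 3·t^2 + 3·t + 31, nehmen wir 4 Ableitungen. Durch Ableiten von der Position erhalten wir die Geschwindigkeit: v(t) = 6·t + 3. Die Ableitung von der Geschwindigkeit ergibt die Beschleunigung: a(t) = 6. Mit d/dt von a(t) finden wir j(t) = 0. Durch Ableiten von dem Ruck erhalten wir den Snap: s(t) = 0. Mit s(t) = 0 und Einsetzen von t = 3, finden wir s = 0.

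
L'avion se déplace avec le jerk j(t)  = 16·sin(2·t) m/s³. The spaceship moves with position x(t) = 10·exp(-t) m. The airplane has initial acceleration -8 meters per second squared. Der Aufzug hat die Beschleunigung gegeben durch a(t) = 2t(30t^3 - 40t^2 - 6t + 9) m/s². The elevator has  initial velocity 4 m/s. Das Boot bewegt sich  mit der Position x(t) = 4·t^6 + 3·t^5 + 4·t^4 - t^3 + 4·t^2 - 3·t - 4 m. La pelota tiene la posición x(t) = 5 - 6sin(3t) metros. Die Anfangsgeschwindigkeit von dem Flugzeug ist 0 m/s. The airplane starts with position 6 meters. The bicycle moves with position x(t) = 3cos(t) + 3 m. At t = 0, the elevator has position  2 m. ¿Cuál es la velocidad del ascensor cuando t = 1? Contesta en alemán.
Um dies zu lösen, müssen wir 1 Stammfunktion unserer Gleichung für die Beschleunigung a(t) = 2·t·(30·t^3 - 40·t^2 - 6·t + 9) finden. Mit ∫a(t)dt und Anwendung von v(0) = 4, finden wir v(t) = 12·t^5 - 20·t^4 - 4·t^3 + 9·t^2 + 4. Wir haben die Geschwindigkeit v(t) = 12·t^5 - 20·t^4 - 4·t^3 + 9·t^2 + 4. Durch Einsetzen von t = 1: v(1) = 1.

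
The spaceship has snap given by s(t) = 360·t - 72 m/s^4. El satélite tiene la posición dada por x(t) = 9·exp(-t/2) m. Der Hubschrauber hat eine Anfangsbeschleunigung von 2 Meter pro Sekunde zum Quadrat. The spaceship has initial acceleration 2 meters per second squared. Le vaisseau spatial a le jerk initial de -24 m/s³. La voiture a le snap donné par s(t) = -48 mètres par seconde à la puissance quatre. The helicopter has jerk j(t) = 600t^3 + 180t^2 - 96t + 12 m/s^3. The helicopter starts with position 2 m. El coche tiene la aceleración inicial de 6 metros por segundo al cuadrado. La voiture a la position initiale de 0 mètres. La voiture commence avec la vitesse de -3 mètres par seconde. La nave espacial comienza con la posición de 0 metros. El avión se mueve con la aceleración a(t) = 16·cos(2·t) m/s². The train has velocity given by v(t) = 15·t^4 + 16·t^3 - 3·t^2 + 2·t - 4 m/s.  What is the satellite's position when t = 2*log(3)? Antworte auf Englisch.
Using x(t) = 9·exp(-t/2) and substituting t = 2*log(3), we find x = 3.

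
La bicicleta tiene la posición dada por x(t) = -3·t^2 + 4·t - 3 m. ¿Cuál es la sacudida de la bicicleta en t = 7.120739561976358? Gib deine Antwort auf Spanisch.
Para resolver esto, necesitamos tomar 3 derivadas de nuestra ecuación de la posición x(t) = -3·t^2 + 4·t - 3. La derivada de la posición da la velocidad: v(t) = 4 - 6·t. Derivando la velocidad, obtenemos la aceleración: a(t) = -6. Tomando d/dt de a(t), encontramos j(t) = 0. Usando j(t) = 0 y sustituyendo t = 7.120739561976358, encontramos j = 0.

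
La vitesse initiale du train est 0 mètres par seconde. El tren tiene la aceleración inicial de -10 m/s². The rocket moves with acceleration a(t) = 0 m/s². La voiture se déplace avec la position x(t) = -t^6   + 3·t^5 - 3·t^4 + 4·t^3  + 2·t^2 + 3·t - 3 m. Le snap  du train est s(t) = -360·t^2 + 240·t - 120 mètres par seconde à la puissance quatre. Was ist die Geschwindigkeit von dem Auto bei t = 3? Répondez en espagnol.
Partiendo de la posición x(t) = -t^6 + 3·t^5 - 3·t^4 + 4·t^3 + 2·t^2 + 3·t - 3, tomamos 1 derivada. Derivando la posición, obtenemos la velocidad: v(t) = -6·t^5 + 15·t^4 - 12·t^3 + 12·t^2 + 4·t + 3. Tenemos la velocidad v(t) = -6·t^5 + 15·t^4 - 12·t^3 + 12·t^2 + 4·t + 3. Sustituyendo t = 3: v(3) = -444.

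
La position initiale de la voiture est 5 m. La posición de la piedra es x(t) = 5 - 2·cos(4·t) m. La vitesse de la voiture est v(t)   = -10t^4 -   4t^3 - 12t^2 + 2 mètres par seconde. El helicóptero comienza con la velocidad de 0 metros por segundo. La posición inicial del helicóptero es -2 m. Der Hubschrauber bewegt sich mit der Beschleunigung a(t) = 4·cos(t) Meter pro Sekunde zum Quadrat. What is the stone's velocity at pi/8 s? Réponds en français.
En partant de la position x(t) = 5 - 2·cos(4·t), nous prenons 1 dérivée. En dérivant la position, nous obtenons la vitesse: v(t) = 8·sin(4·t). Nous avons la vitesse v(t) = 8·sin(4·t). En substituant t = pi/8: v(pi/8) = 8.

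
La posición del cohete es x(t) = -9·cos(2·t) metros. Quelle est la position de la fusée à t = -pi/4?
Nous avons la position x(t) = -9·cos(2·t). En substituant t = -pi/4: x(-pi/4) = 0.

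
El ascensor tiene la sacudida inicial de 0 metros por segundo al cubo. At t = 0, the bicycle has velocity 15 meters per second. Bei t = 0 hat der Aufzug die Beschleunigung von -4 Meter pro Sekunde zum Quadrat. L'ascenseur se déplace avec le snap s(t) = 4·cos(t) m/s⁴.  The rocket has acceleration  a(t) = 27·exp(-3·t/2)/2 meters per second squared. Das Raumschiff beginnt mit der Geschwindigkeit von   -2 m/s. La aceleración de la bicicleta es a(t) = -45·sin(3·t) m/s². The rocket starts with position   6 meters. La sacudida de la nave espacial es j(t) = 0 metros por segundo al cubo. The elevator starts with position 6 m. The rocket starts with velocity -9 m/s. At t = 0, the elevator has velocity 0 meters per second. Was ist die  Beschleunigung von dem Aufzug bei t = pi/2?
Wir müssen unsere Gleichung für den Snap s(t) = 4·cos(t) 2-mal integrieren. Die Stammfunktion von dem Snap, mit j(0) = 0, ergibt den Ruck: j(t) = 4·sin(t). Mit ∫j(t)dt und Anwendung von a(0) = -4, finden wir a(t) = -4·cos(t). Aus der Gleichung für die Beschleunigung a(t) = -4·cos(t), setzen wir t = pi/2 ein und erhalten a = 0.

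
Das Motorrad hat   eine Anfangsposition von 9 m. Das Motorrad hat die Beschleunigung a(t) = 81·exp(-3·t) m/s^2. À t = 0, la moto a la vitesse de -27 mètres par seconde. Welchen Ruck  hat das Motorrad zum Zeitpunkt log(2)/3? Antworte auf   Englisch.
To solve this, we need to take 1 derivative of our acceleration equation a(t) = 81·exp(-3·t). The derivative of acceleration gives jerk: j(t) = -243·exp(-3·t). Using j(t) = -243·exp(-3·t) and substituting t = log(2)/3, we find j = -243/2.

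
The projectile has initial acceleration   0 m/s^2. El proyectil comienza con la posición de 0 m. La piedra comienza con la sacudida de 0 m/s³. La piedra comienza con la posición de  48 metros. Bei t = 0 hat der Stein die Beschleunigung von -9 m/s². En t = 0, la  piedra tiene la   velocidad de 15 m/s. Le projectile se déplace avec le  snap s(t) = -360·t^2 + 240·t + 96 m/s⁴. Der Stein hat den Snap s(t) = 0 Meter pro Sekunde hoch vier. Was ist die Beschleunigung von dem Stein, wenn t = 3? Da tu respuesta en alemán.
Wir müssen unsere Gleichung für den Snap s(t) = 0 2-mal integrieren. Mit ∫s(t)dt und Anwendung von j(0) = 0, finden wir j(t) = 0. Die Stammfunktion von dem Ruck, mit a(0) = -9, ergibt die Beschleunigung: a(t) = -9. Wir haben die Beschleunigung a(t) = -9. Durch Einsetzen von t = 3: a(3) = -9.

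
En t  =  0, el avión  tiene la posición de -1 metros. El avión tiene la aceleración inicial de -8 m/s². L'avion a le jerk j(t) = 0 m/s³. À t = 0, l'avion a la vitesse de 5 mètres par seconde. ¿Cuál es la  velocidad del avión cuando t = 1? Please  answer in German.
Um dies zu lösen, müssen wir 2 Stammfunktionen unserer Gleichung für den Ruck j(t) = 0 finden. Durch Integration von dem Ruck und Verwendung der Anfangsbedingung a(0) = -8, erhalten wir a(t) = -8. Mit ∫a(t)dt und Anwendung von v(0) = 5, finden wir v(t) = 5 - 8·t. Wir haben die Geschwindigkeit v(t) = 5 - 8·t. Durch Einsetzen von t = 1: v(1) = -3.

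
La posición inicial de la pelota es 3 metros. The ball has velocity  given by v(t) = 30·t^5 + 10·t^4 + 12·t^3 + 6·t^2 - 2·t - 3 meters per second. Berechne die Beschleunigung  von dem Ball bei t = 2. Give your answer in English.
We must differentiate our velocity equation v(t) = 30·t^5 + 10·t^4 + 12·t^3 + 6·t^2 - 2·t - 3 1 time. The derivative of velocity gives acceleration: a(t) = 150·t^4 + 40·t^3 + 36·t^2 + 12·t - 2. Using a(t) = 150·t^4 + 40·t^3 + 36·t^2 + 12·t - 2 and substituting t = 2, we find a = 2886.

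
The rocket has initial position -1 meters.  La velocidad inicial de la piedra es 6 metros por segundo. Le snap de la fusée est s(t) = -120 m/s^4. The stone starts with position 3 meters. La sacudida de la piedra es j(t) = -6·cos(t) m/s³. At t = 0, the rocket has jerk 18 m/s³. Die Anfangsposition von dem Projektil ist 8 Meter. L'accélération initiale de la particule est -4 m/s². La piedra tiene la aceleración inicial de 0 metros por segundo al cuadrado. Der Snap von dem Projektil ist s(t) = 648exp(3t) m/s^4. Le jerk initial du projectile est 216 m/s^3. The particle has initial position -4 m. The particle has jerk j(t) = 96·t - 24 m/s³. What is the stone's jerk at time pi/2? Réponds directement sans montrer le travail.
At t = pi/2, j = 0.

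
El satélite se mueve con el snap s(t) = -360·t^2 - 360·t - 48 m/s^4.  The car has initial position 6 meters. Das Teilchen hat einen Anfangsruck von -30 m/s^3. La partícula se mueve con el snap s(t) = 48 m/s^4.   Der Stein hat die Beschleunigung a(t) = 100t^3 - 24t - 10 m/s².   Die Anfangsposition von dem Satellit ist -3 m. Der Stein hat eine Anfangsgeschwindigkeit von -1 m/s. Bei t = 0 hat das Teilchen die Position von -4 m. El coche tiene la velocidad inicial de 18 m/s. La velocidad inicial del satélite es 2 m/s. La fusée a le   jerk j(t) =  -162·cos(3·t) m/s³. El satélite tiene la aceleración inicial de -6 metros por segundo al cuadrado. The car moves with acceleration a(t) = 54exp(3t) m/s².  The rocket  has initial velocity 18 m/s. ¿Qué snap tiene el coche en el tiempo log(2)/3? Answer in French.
En partant de l'accélération a(t) = 54·exp(3·t), nous prenons 2 dérivées. En prenant d/dt de a(t), nous trouvons j(t) = 162·exp(3·t). En dérivant le jerk, nous obtenons le snap: s(t) = 486·exp(3·t). De l'équation du snap s(t) = 486·exp(3·t), nous substituons t = log(2)/3 pour obtenir s = 972.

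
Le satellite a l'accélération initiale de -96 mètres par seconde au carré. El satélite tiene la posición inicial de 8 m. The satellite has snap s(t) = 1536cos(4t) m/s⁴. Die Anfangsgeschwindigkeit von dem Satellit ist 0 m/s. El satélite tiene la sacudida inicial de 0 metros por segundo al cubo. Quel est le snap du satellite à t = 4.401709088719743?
En utilisant s(t) = 1536·cos(4·t) et en substituant t = 4.401709088719743, nous trouvons s = 494.934472510812.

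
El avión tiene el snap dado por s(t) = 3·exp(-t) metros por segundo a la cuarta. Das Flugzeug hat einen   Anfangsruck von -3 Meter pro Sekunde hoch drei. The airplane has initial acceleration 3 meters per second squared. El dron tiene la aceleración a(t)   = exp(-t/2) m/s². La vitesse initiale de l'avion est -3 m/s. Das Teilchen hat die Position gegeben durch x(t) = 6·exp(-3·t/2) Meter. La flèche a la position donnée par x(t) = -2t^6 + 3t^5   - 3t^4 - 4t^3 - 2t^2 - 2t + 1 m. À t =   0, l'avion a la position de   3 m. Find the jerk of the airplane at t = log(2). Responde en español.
Necesitamos integrar nuestra ecuación del snap s(t) = 3·exp(-t) 1 vez. Tomando ∫s(t)dt y aplicando j(0) = -3, encontramos j(t) = -3·exp(-t). De la ecuación de la sacudida j(t) = -3·exp(-t), sustituimos t = log(2) para obtener j = -3/2.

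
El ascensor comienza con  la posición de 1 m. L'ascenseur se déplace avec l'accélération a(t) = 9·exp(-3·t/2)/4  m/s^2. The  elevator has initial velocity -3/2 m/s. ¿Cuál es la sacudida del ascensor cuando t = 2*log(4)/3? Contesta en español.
Para resolver esto, necesitamos tomar 1 derivada de nuestra ecuación de la aceleración a(t) = 9·exp(-3·t/2)/4. La derivada de la aceleración da la sacudida: j(t) = -27·exp(-3·t/2)/8. Usando j(t) = -27·exp(-3·t/2)/8 y sustituyendo t = 2*log(4)/3, encontramos j = -27/32.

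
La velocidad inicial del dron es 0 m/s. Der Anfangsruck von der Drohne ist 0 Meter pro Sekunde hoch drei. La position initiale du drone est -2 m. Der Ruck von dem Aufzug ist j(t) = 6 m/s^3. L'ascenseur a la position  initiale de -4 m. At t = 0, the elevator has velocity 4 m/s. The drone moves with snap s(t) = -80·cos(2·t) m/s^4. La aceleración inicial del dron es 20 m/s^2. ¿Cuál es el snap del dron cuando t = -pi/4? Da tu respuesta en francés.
De l'équation du snap s(t) = -80·cos(2·t), nous substituons t = -pi/4 pour obtenir s = 0.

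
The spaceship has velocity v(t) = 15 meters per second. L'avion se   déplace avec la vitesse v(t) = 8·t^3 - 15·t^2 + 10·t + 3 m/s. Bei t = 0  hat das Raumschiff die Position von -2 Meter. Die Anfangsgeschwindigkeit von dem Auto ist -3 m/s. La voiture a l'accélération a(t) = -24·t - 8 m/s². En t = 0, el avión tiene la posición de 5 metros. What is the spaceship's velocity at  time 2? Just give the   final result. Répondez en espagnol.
La velocidad en t = 2 es v = 15.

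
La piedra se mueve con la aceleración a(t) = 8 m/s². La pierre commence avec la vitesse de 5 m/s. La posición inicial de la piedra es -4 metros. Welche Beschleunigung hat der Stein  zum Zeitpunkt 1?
Wir haben die Beschleunigung a(t) = 8. Durch Einsetzen von t = 1: a(1) = 8.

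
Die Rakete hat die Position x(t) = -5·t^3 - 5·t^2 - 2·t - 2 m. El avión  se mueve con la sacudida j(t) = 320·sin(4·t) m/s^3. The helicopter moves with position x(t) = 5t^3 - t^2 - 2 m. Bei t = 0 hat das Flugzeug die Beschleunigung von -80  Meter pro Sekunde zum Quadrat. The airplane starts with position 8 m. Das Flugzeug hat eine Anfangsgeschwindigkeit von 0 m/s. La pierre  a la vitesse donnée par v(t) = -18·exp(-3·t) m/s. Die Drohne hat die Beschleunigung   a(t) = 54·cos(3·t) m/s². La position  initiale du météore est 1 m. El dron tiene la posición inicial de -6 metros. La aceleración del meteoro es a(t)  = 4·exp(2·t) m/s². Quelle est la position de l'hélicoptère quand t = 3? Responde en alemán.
Mit x(t) = 5·t^3 - t^2 - 2 und Einsetzen von t = 3, finden wir x = 124.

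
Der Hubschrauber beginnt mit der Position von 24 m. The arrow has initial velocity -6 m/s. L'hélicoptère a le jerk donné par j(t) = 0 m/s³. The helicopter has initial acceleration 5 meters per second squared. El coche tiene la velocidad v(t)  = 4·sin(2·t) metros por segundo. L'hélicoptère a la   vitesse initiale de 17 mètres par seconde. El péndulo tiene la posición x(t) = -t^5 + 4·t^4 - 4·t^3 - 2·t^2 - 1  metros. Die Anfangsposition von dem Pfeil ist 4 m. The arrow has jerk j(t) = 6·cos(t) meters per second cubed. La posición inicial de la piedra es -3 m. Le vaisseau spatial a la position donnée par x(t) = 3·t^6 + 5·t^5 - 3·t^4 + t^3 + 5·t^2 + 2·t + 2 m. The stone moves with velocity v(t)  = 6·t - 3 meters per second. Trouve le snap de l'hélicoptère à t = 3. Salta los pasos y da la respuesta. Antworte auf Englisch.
The answer is 0.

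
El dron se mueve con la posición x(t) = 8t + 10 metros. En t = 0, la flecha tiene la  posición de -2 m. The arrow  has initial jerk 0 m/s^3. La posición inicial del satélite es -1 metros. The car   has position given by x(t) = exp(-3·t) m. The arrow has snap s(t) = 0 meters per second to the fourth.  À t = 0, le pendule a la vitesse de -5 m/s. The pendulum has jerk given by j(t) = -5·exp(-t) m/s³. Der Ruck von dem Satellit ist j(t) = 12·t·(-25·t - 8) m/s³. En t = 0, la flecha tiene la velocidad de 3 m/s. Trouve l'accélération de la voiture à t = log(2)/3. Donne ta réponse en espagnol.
Debemos derivar nuestra ecuación de la posición x(t) = exp(-3·t) 2 veces. Tomando d/dt de x(t), encontramos v(t) = -3·exp(-3·t). Derivando la velocidad, obtenemos la aceleración: a(t) = 9·exp(-3·t). De la ecuación de la aceleración a(t) = 9·exp(-3·t), sustituimos t = log(2)/3 para obtener a = 9/2.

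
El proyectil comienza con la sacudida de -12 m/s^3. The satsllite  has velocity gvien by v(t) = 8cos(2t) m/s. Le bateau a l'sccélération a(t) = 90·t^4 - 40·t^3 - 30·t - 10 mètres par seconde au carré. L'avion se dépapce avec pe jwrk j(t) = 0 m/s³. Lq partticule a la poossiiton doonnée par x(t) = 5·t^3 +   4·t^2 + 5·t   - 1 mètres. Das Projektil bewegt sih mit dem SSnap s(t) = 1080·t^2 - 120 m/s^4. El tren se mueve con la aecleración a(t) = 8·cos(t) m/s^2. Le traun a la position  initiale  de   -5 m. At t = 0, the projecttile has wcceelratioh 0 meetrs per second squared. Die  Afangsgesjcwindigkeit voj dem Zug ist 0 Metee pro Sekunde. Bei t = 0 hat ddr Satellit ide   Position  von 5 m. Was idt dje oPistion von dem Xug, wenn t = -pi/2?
Wir müssen unsere Gleichung für die Beschleunigung a(t) = 8·cos(t) 2-mal integrieren. Durch Integration von der Beschleunigung und Verwendung der Anfangsbedingung v(0) = 0, erhalten wir v(t) = 8·sin(t). Durch Integration von der Geschwindigkeit und Verwendung der Anfangsbedingung x(0) = -5, erhalten wir x(t) = 3 - 8·cos(t). Wir haben die Position x(t) = 3 - 8·cos(t). Durch Einsetzen von t = -pi/2: x(-pi/2) = 3.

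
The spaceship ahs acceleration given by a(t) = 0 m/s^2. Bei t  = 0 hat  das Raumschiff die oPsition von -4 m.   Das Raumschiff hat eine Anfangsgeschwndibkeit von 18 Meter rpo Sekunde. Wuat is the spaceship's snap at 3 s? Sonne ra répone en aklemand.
Wir müssen unsere Gleichung für die Beschleunigung a(t) = 0 2-mal ableiten. Durch Ableiten von der Beschleunigung erhalten wir den Ruck: j(t) = 0. Mit d/dt von j(t) finden wir s(t) = 0. Aus der Gleichung für den Snap s(t) = 0, setzen wir t = 3 ein und erhalten s = 0.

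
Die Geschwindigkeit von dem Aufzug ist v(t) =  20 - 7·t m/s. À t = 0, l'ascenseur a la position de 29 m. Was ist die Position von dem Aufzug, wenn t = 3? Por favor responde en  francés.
Nous devons trouver l'intégrale de notre équation de la vitesse v(t) = 20 - 7·t 1 fois. L'intégrale de la vitesse, avec x(0) = 29, donne la position: x(t) = -7·t^2/2 + 20·t + 29. En utilisant x(t) = -7·t^2/2 + 20·t + 29 et en substituant t = 3, nous trouvons x = 115/2.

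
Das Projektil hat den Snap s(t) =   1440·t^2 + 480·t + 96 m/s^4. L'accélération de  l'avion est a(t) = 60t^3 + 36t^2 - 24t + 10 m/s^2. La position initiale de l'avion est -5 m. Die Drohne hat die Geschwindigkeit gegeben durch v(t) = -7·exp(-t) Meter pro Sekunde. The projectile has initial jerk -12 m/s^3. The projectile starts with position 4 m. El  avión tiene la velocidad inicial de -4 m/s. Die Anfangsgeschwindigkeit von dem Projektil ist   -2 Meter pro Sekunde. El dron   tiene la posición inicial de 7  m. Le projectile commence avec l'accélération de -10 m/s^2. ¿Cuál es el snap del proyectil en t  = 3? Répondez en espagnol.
Usando s(t) = 1440·t^2 + 480·t + 96 y sustituyendo t = 3, encontramos s = 14496.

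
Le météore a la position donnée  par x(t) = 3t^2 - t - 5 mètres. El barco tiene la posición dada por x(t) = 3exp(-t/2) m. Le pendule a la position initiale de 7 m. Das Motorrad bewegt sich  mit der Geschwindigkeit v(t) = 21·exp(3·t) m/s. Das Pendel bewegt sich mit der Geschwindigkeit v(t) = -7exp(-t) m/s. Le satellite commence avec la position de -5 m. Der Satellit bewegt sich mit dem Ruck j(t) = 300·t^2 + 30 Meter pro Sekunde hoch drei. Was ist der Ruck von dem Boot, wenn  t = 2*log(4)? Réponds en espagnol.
Para resolver esto, necesitamos tomar 3 derivadas de nuestra ecuación de la posición x(t) = 3·exp(-t/2). Tomando d/dt de x(t), encontramos v(t) = -3·exp(-t/2)/2. La derivada de la velocidad da la aceleración: a(t) = 3·exp(-t/2)/4. Tomando d/dt de a(t), encontramos j(t) = -3·exp(-t/2)/8. Usando j(t) = -3·exp(-t/2)/8 y sustituyendo t = 2*log(4), encontramos j = -3/32.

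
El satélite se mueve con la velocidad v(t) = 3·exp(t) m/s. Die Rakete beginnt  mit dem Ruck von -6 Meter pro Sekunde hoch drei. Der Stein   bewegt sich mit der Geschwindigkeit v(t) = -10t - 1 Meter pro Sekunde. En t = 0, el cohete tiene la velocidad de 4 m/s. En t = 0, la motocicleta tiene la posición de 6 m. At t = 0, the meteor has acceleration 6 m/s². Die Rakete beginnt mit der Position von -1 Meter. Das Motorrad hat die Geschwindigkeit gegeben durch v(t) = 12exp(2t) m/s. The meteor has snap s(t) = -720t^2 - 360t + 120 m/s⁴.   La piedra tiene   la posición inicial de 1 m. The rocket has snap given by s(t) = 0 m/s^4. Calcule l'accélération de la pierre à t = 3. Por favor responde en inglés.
We must differentiate our velocity equation v(t) = -10·t - 1 1 time. The derivative of velocity gives acceleration: a(t) = -10. Using a(t) = -10 and substituting t = 3, we find a = -10.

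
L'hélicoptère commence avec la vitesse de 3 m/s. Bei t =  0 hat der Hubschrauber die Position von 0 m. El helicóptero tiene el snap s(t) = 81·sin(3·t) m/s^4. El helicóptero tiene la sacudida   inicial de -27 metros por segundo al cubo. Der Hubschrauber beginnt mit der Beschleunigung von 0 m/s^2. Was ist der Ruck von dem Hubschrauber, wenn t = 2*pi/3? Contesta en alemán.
Wir müssen das Integral unserer Gleichung für den Snap s(t) = 81·sin(3·t) 1-mal finden. Das Integral von dem Snap ist der Ruck. Mit j(0) = -27 erhalten wir j(t) = -27·cos(3·t). Wir haben den Ruck j(t) = -27·cos(3·t). Durch Einsetzen von t = 2*pi/3: j(2*pi/3) = -27.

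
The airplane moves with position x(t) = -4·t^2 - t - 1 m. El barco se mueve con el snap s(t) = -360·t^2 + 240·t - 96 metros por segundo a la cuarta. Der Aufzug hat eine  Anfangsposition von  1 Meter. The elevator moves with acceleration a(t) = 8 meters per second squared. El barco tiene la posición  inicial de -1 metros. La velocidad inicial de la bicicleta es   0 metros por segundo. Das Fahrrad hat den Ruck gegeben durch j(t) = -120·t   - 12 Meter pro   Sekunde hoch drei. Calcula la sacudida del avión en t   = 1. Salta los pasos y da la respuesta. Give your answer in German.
j(1) = 0.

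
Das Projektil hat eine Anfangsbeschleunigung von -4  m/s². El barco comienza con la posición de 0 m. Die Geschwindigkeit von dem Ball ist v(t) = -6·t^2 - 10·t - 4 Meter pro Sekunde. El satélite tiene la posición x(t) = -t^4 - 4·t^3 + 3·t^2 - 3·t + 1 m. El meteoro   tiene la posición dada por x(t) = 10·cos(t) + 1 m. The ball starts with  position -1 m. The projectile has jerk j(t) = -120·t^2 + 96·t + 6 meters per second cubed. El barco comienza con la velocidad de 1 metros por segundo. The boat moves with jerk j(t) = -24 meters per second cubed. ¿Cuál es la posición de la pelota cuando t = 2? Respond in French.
En partant de la vitesse v(t) = -6·t^2 - 10·t - 4, nous prenons 1 primitive. L'intégrale de la vitesse est la position. En utilisant x(0) = -1, nous obtenons x(t) = -2·t^3 - 5·t^2 - 4·t - 1. Nous avons la position x(t) = -2·t^3 - 5·t^2 - 4·t - 1. En substituant t = 2: x(2) = -45.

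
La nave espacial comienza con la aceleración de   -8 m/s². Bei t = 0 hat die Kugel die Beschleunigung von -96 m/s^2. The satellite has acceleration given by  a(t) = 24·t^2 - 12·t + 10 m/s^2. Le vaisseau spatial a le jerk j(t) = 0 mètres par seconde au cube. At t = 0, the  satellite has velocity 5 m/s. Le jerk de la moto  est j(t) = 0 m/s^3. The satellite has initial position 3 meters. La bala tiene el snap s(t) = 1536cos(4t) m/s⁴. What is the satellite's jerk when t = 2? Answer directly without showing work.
The answer is 84.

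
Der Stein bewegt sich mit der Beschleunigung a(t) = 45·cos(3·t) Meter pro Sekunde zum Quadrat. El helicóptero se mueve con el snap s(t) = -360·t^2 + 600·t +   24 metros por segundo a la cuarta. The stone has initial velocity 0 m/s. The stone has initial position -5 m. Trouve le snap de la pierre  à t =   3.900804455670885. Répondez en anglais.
To solve this, we need to take 2 derivatives of our acceleration equation a(t) = 45·cos(3·t). The derivative of acceleration gives jerk: j(t) = -135·sin(3·t). The derivative of jerk gives snap: s(t) = -405·cos(3·t). We have snap s(t) = -405·cos(3·t). Substituting t = 3.900804455670885: s(3.900804455670885) = -263.020525786847.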